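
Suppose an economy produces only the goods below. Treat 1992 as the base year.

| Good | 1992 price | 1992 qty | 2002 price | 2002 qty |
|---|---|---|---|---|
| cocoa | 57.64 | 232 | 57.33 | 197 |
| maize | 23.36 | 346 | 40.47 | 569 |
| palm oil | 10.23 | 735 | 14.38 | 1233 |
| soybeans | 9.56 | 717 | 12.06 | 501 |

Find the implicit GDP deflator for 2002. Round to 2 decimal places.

138.15

Nominal GDP 2002 = 57.33·197 + 40.47·569 + 14.38·1233 + 12.06·501 = 58094.04.
Real GDP 2002 (at 1992 prices) = 57.64·197 + 23.36·569 + 10.23·1233 + 9.56·501 = 42050.07.
Deflator = Nominal/Real × 100 = 58094.04/42050.07 × 100 = 138.154.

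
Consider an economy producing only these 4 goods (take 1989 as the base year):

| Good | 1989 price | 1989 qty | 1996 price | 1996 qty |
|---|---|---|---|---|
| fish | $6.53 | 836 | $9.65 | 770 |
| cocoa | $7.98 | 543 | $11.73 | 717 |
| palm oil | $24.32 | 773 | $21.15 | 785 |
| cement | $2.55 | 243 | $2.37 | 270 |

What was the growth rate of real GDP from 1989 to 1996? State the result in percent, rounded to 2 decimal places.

4.51%

Real GDP 1989 = Nominal GDP 1989 = 6.53·836 + 7.98·543 + 24.32·773 + 2.55·243 = 29211.23.
Real GDP 1996 (at 1989 prices) = 6.53·770 + 7.98·717 + 24.32·785 + 2.55·270 = 30529.46.
Real growth = 30529.46/29211.23 − 1 = 0.0451.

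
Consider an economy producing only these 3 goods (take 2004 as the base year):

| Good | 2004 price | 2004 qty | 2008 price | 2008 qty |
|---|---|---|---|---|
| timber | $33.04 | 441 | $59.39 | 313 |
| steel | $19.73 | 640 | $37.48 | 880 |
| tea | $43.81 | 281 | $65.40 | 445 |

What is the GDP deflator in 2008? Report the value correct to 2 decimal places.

170.92

Nominal GDP 2008 = 59.39·313 + 37.48·880 + 65.40·445 = 80674.47.
Real GDP 2008 (at 2004 prices) = 33.04·313 + 19.73·880 + 43.81·445 = 47199.37.
Deflator = Nominal/Real × 100 = 80674.47/47199.37 × 100 = 170.923.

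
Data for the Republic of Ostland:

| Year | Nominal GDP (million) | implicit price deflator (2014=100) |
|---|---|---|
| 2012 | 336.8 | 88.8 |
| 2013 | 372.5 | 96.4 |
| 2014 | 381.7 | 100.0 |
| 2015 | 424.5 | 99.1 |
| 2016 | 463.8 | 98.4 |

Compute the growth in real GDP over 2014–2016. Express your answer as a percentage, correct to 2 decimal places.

23.48%

Real GDP 2014 = 381.7/1.000 = 381.70.
Real GDP 2016 = 463.8/0.984 = 471.34.
Change = 471.34/381.70 − 1 = 0.2348.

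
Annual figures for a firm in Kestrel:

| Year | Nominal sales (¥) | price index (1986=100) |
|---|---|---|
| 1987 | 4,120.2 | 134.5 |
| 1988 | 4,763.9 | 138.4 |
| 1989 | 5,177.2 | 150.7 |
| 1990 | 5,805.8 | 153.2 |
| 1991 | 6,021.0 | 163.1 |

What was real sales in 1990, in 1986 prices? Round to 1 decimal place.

¥3,789.7

Real sales 1990 = 5805.8 / 1.532 = 3789.69.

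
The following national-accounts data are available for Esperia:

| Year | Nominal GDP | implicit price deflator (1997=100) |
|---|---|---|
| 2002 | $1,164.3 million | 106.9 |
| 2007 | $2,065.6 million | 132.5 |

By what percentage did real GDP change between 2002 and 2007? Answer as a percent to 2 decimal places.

Real GDP 2002 = 1164.3 / 1.069 = 1089.15.
Real GDP 2007 = 2065.6 / 1.325 = 1558.94.
Real growth = 1558.94 / 1089.15 − 1 = 0.4313.

43.13%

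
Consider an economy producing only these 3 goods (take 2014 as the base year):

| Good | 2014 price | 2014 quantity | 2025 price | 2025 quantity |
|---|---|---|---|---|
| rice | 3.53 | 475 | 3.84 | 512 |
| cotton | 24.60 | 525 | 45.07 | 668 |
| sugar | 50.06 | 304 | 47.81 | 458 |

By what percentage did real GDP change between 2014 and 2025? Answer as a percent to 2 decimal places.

Real GDP 2014 = Nominal GDP 2014 = 3.53·475 + 24.60·525 + 50.06·304 = 29809.99.
Real GDP 2025 (at 2014 prices) = 3.53·512 + 24.60·668 + 50.06·458 = 41167.64.
Real growth = 41167.64/29809.99 − 1 = 0.3810.

38.10%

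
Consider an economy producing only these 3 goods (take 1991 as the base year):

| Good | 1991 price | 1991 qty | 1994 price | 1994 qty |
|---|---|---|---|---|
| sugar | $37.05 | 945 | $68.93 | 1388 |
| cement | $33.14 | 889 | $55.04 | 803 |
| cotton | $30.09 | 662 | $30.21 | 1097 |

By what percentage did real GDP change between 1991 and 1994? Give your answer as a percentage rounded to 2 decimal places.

31.58%

Real GDP 1991 = Nominal GDP 1991 = 37.05·945 + 33.14·889 + 30.09·662 = 84393.29.
Real GDP 1994 (at 1991 prices) = 37.05·1388 + 33.14·803 + 30.09·1097 = 111045.55.
Real growth = 111045.55/84393.29 − 1 = 0.3158.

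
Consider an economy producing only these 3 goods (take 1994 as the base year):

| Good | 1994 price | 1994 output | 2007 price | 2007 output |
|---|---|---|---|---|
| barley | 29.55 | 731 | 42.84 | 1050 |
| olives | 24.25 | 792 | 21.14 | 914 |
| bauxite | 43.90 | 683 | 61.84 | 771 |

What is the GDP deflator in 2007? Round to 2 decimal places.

128.66

Nominal GDP 2007 = 42.84·1050 + 21.14·914 + 61.84·771 = 111982.60.
Real GDP 2007 (at 1994 prices) = 29.55·1050 + 24.25·914 + 43.90·771 = 87038.90.
Deflator = Nominal/Real × 100 = 111982.60/87038.90 × 100 = 128.658.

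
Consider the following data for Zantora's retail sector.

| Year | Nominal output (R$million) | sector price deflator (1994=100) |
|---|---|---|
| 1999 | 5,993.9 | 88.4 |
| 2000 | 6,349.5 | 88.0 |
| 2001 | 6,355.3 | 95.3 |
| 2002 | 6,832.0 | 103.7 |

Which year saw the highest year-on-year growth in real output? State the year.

2000: real = 6349.5/0.880 = 7215.34; growth vs 1999 (6780.43) = 6.41%.
2001: real = 6355.3/0.953 = 6668.73; growth vs 2000 (7215.34) = -7.58%.
2002: real = 6832.0/1.037 = 6588.24; growth vs 2001 (6668.73) = -1.21%.

2000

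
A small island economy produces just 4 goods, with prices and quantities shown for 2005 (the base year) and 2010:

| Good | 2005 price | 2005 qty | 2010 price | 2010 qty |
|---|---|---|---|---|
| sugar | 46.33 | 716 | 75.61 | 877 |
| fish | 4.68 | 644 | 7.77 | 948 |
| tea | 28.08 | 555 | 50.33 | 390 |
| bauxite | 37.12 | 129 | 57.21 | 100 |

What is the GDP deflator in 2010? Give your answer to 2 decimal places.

Nominal GDP 2010 = 75.61·877 + 7.77·948 + 50.33·390 + 57.21·100 = 99025.63.
Real GDP 2010 (at 2005 prices) = 46.33·877 + 4.68·948 + 28.08·390 + 37.12·100 = 59731.25.
Deflator = Nominal/Real × 100 = 99025.63/59731.25 × 100 = 165.785.

165.79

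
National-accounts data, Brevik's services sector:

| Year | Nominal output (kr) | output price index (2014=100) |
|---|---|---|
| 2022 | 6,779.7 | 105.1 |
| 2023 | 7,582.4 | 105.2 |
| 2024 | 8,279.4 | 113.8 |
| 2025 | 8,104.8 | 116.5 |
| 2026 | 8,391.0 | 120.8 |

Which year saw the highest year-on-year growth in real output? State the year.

2023

2023: real = 7582.4/1.052 = 7207.60; growth vs 2022 (6450.71) = 11.73%.
2024: real = 8279.4/1.138 = 7275.40; growth vs 2023 (7207.60) = 0.94%.
2025: real = 8104.8/1.165 = 6956.91; growth vs 2024 (7275.40) = -4.38%.
2026: real = 8391.0/1.208 = 6946.19; growth vs 2025 (6956.91) = -0.15%.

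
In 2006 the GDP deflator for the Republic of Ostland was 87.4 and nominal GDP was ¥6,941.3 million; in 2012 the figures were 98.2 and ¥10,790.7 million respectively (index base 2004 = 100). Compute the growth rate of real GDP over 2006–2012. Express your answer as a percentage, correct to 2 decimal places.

38.36%

Deflate each year: 2006 → 6941.3/0.874 = 7941.99; 2012 → 10790.7/0.982 = 10988.49.
So real GDP changed by 10988.49/7941.99 − 1 = 0.3836, i.e. 38.36%.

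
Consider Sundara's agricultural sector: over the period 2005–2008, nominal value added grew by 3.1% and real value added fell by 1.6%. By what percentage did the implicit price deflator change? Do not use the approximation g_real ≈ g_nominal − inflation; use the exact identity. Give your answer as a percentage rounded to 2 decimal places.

4.78%

(1 + g_nom) = (1 + g_real)(1 + π), so π = 1.0310 / 0.9840 − 1 = 0.04776.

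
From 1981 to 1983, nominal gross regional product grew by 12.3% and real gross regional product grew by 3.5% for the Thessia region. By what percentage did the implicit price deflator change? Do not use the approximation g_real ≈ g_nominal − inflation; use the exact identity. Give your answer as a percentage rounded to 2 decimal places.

8.50%

(1 + g_nom) = (1 + g_real)(1 + π), so π = 1.1230 / 1.0350 − 1 = 0.08502.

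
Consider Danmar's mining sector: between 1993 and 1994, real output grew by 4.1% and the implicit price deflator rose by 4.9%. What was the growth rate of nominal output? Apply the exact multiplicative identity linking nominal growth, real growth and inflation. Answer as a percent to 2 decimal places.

(1 + g_nom) = (1 + g_real)(1 + π) = 1.0410 × 1.0490 = 1.09201.

9.20%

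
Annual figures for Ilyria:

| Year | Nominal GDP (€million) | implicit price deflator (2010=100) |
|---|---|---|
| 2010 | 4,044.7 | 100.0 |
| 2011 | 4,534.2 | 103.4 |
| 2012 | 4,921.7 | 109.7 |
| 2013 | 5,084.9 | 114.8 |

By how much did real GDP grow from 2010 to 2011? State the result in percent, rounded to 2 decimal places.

8.42%

Real GDP 2010 = 4044.7/1.000 = 4044.70.
Real GDP 2011 = 4534.2/1.034 = 4385.11.
Change = 4385.11/4044.70 − 1 = 0.0842.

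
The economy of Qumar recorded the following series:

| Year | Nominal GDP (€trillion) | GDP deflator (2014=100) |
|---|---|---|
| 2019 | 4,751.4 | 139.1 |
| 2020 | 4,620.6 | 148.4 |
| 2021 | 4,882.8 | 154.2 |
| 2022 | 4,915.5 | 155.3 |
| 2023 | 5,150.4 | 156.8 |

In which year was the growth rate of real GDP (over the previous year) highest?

2023

2020: real = 4620.6/1.484 = 3113.61; growth vs 2019 (3415.82) = -8.85%.
2021: real = 4882.8/1.542 = 3166.54; growth vs 2020 (3113.61) = 1.70%.
2022: real = 4915.5/1.553 = 3165.16; growth vs 2021 (3166.54) = -0.04%.
2023: real = 5150.4/1.568 = 3284.69; growth vs 2022 (3165.16) = 3.78%.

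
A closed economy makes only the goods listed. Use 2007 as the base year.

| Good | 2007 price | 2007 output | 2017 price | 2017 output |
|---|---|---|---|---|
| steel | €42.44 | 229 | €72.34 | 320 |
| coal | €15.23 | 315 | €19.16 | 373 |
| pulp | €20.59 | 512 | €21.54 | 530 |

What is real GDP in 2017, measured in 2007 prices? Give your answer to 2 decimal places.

€30174.29

Real GDP 2017 = Σ (p_2007 × q_2017) = 42.44·320 + 15.23·373 + 20.59·530 = 30174.29.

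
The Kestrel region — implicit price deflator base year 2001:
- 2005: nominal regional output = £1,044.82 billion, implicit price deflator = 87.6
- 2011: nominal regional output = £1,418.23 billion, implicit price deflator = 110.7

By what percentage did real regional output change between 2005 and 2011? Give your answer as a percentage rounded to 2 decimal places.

7.41%

Real regional output 2005 = 1044.82 / 0.876 = 1192.72.
Real regional output 2011 = 1418.23 / 1.107 = 1281.15.
Real growth = 1281.15 / 1192.72 − 1 = 0.0741.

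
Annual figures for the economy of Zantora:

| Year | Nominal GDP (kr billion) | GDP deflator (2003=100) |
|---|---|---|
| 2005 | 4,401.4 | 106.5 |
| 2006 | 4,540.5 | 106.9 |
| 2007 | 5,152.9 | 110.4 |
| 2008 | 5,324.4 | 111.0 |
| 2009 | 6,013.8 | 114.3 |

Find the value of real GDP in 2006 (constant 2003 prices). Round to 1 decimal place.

kr 4,247.4 billion

Real GDP 2006 = 4540.5 / 1.069 = 4247.43.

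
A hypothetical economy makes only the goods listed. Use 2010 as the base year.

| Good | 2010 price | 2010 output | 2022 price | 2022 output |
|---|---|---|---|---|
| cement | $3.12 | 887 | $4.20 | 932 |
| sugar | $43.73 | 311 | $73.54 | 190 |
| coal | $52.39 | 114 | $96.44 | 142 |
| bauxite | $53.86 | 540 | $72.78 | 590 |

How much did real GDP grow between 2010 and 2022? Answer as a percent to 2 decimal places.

-1.93%

Real GDP 2010 = Nominal GDP 2010 = 3.12·887 + 43.73·311 + 52.39·114 + 53.86·540 = 51424.33.
Real GDP 2022 (at 2010 prices) = 3.12·932 + 43.73·190 + 52.39·142 + 53.86·590 = 50433.32.
Real growth = 50433.32/51424.33 − 1 = -0.0193.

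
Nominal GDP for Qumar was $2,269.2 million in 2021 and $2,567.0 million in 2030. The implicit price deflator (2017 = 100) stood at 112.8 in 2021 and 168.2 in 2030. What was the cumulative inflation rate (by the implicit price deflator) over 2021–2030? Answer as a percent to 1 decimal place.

Price-level change = 168.2 / 112.8 − 1 = 0.4911.

49.1%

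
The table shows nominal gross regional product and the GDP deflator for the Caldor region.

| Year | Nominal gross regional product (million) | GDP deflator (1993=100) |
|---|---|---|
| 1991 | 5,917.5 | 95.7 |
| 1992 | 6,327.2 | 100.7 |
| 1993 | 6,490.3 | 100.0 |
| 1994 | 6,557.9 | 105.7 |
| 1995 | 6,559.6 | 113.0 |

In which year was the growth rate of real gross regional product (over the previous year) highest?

1992: real = 6327.2/1.007 = 6283.22; growth vs 1991 (6183.39) = 1.61%.
1993: real = 6490.3/1.000 = 6490.30; growth vs 1992 (6283.22) = 3.30%.
1994: real = 6557.9/1.057 = 6204.26; growth vs 1993 (6490.30) = -4.41%.
1995: real = 6559.6/1.130 = 5804.96; growth vs 1994 (6204.26) = -6.44%.

1993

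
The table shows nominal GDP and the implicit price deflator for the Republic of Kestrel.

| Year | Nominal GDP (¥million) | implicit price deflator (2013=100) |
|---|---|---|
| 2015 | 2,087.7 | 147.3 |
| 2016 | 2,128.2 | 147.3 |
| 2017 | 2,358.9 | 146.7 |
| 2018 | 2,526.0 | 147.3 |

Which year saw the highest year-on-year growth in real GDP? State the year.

2016: real = 2128.2/1.473 = 1444.81; growth vs 2015 (1417.31) = 1.94%.
2017: real = 2358.9/1.467 = 1607.98; growth vs 2016 (1444.81) = 11.29%.
2018: real = 2526.0/1.473 = 1714.87; growth vs 2017 (1607.98) = 6.65%.

2017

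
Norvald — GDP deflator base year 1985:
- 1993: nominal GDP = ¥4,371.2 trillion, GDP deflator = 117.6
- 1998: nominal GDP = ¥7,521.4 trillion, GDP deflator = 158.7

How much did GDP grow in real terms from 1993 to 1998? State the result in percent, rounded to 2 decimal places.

27.51%

Deflate each year: 1993 → 4371.2/1.176 = 3717.01; 1998 → 7521.4/1.587 = 4739.38.
So real GDP changed by 4739.38/3717.01 − 1 = 0.2751, i.e. 27.51%.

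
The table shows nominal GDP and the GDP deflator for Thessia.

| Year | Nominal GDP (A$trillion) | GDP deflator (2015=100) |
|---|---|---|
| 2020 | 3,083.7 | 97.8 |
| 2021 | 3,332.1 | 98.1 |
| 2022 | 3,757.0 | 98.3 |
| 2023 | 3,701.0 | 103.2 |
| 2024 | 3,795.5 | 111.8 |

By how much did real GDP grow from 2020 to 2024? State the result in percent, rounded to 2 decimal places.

7.67%

Real GDP 2020 = 3083.7/0.978 = 3153.07.
Real GDP 2024 = 3795.5/1.118 = 3394.90.
Change = 3394.90/3153.07 − 1 = 0.0767.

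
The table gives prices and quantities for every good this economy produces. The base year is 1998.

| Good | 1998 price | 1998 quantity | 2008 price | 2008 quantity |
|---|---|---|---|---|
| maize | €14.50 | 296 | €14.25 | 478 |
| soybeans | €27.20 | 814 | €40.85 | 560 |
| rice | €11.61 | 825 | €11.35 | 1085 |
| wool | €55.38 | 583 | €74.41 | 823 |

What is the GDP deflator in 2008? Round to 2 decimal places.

128.51

Nominal GDP 2008 = 14.25·478 + 40.85·560 + 11.35·1085 + 74.41·823 = 103241.68.
Real GDP 2008 (at 1998 prices) = 14.50·478 + 27.20·560 + 11.61·1085 + 55.38·823 = 80337.59.
Deflator = Nominal/Real × 100 = 103241.68/80337.59 × 100 = 128.510.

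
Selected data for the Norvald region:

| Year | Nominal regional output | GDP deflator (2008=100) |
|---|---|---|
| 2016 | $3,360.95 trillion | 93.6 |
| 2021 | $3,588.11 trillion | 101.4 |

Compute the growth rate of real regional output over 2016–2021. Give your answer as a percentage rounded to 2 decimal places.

Deflate each year: 2016 → 3360.95/0.936 = 3590.76; 2021 → 3588.11/1.014 = 3538.57.
So real regional output changed by 3538.57/3590.76 − 1 = -0.0145, i.e. -1.45%.

-1.45%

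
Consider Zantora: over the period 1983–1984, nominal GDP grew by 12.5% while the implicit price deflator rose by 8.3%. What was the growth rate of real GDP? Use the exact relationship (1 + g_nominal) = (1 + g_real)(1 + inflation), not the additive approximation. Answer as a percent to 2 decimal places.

(1 + g_nom) = (1 + g_real)(1 + π), so g_real = 1.1250 / 1.0830 − 1 = 0.03878.

3.88%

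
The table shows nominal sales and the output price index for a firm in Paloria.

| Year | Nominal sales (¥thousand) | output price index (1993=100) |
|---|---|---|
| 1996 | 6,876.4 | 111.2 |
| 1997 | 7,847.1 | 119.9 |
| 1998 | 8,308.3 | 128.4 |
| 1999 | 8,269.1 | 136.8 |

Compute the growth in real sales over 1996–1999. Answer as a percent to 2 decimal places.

Real sales 1996 = 6876.4/1.112 = 6183.81.
Real sales 1999 = 8269.1/1.368 = 6044.66.
Change = 6044.66/6183.81 − 1 = -0.0225.

-2.25%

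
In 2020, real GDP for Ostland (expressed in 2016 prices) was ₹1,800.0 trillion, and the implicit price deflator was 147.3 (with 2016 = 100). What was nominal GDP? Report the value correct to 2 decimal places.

₹2,651.40 trillion

Nominal GDP = Real × (implicit price deflator/100) = 1800.0 × 1.473 = 2651.40.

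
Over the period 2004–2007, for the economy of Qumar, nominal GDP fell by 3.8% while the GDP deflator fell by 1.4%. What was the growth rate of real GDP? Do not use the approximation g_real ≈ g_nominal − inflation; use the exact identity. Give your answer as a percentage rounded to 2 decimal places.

-2.43%

(1 + g_nom) = (1 + g_real)(1 + π), so g_real = 0.9620 / 0.9860 − 1 = -0.02434.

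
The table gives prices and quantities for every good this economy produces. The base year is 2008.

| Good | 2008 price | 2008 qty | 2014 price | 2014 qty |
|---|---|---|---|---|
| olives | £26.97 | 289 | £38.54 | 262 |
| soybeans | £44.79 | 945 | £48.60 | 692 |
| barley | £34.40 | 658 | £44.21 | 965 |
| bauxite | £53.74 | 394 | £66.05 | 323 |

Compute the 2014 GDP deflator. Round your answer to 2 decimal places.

Nominal GDP 2014 = 38.54·262 + 48.60·692 + 44.21·965 + 66.05·323 = 107725.48.
Real GDP 2014 (at 2008 prices) = 26.97·262 + 44.79·692 + 34.40·965 + 53.74·323 = 88614.84.
Deflator = Nominal/Real × 100 = 107725.48/88614.84 × 100 = 121.566.

121.57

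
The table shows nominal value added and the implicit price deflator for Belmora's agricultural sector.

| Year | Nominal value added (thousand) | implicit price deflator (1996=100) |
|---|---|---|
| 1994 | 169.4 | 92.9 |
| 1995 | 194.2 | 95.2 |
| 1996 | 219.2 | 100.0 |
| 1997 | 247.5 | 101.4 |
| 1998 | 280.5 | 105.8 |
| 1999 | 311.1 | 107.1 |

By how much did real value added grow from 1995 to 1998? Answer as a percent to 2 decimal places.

29.97%

Real value added 1995 = 194.2/0.952 = 203.99.
Real value added 1998 = 280.5/1.058 = 265.12.
Change = 265.12/203.99 − 1 = 0.2997.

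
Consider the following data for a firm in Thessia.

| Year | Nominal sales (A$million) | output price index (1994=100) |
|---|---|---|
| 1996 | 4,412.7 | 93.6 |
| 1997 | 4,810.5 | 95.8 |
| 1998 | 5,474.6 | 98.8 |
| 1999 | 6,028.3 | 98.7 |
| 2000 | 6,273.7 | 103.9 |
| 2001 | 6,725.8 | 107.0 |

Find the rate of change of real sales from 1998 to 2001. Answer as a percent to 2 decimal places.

13.44%

Real sales 1998 = 5474.6/0.988 = 5541.09.
Real sales 2001 = 6725.8/1.070 = 6285.79.
Change = 6285.79/5541.09 − 1 = 0.1344.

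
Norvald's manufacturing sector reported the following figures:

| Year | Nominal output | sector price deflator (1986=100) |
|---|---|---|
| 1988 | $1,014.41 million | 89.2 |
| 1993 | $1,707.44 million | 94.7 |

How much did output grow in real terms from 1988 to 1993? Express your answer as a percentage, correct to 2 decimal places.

Deflate each year: 1988 → 1014.41/0.892 = 1137.23; 1993 → 1707.44/0.947 = 1803.00.
So real output changed by 1803.00/1137.23 − 1 = 0.5854, i.e. 58.54%.

58.54%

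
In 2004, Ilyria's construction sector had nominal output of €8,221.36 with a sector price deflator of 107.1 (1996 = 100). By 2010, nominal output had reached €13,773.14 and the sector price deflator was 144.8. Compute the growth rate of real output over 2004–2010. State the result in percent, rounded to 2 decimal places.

Deflate each year: 2004 → 8221.36/1.071 = 7676.34; 2010 → 13773.14/1.448 = 9511.84.
So real output changed by 9511.84/7676.34 − 1 = 0.2391, i.e. 23.91%.

23.91%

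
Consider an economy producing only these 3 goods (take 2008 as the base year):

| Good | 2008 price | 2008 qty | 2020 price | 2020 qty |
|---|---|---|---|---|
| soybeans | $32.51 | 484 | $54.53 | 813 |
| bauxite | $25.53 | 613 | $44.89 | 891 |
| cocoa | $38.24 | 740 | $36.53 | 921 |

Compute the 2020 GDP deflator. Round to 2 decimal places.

139.78

Nominal GDP 2020 = 54.53·813 + 44.89·891 + 36.53·921 = 117974.01.
Real GDP 2020 (at 2008 prices) = 32.51·813 + 25.53·891 + 38.24·921 = 84396.90.
Deflator = Nominal/Real × 100 = 117974.01/84396.90 × 100 = 139.785.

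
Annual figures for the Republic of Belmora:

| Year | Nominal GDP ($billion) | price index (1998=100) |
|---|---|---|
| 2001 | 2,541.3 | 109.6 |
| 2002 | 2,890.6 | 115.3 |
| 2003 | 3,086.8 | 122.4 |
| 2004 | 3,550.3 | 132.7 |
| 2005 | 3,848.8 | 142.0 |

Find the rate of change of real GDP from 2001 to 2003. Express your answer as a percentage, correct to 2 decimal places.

Real GDP 2001 = 2541.3/1.096 = 2318.70.
Real GDP 2003 = 3086.8/1.224 = 2521.90.
Change = 2521.90/2318.70 − 1 = 0.0876.

8.76%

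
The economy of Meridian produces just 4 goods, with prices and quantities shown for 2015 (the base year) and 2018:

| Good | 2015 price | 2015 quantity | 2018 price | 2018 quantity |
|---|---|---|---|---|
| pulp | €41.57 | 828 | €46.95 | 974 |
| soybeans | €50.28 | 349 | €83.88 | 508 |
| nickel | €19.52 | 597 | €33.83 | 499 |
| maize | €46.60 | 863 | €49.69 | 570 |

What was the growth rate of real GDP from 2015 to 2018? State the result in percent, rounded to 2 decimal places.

Real GDP 2015 = Nominal GDP 2015 = 41.57·828 + 50.28·349 + 19.52·597 + 46.60·863 = 103836.92.
Real GDP 2018 (at 2015 prices) = 41.57·974 + 50.28·508 + 19.52·499 + 46.60·570 = 102333.90.
Real growth = 102333.90/103836.92 − 1 = -0.0145.

-1.45%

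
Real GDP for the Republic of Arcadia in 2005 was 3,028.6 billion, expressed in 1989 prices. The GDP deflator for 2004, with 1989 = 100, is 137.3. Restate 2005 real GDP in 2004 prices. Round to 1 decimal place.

Real GDP in 2004 prices = Real GDP in 1989 prices × (P_2004/P_1989) = 3028.6 × 1.373 = 4158.27.

4,158.3 billion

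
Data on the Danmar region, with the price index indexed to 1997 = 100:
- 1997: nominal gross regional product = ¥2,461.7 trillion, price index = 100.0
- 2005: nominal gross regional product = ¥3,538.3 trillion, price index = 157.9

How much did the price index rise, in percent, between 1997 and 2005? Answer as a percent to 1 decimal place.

57.9%

Price-level change = 157.9 / 100.0 − 1 = 0.5790.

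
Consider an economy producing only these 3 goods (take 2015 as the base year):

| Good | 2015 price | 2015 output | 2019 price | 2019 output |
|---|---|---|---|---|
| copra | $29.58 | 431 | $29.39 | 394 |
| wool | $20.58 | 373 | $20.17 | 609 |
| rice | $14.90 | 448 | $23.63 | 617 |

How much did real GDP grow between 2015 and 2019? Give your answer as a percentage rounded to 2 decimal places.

23.17%

Real GDP 2015 = Nominal GDP 2015 = 29.58·431 + 20.58·373 + 14.90·448 = 27100.52.
Real GDP 2019 (at 2015 prices) = 29.58·394 + 20.58·609 + 14.90·617 = 33381.04.
Real growth = 33381.04/27100.52 − 1 = 0.2317.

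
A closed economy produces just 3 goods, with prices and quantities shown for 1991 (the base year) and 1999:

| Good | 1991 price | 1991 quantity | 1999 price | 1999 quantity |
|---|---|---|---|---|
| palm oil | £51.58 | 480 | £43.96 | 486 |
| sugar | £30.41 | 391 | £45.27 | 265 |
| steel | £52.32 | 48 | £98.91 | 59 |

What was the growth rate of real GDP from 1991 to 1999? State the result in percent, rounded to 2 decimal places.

Real GDP 1991 = Nominal GDP 1991 = 51.58·480 + 30.41·391 + 52.32·48 = 39160.07.
Real GDP 1999 (at 1991 prices) = 51.58·486 + 30.41·265 + 52.32·59 = 36213.41.
Real growth = 36213.41/39160.07 − 1 = -0.0752.

-7.52%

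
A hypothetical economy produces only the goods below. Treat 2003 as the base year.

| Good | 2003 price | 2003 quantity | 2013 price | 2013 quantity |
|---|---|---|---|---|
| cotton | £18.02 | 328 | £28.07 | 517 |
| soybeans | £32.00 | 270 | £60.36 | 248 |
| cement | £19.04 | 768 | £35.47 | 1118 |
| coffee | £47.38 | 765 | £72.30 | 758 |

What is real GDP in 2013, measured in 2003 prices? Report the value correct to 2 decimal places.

Real GDP 2013 = Σ (p_2003 × q_2013) = 18.02·517 + 32.00·248 + 19.04·1118 + 47.38·758 = 74453.10.

£74453.10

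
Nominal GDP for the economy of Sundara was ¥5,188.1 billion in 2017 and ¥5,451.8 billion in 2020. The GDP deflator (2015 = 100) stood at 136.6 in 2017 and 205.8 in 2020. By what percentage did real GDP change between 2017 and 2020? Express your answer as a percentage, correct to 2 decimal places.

Real GDP 2017 = 5188.1 / 1.366 = 3798.02.
Real GDP 2020 = 5451.8 / 2.058 = 2649.08.
Real growth = 2649.08 / 3798.02 − 1 = -0.3025.

-30.25%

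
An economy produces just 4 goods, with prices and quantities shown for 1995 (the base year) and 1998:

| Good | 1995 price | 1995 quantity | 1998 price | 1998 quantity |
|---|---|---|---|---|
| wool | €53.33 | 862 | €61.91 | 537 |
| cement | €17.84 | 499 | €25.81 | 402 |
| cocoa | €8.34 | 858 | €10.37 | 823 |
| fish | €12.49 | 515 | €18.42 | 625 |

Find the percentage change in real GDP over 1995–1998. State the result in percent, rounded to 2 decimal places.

Real GDP 1995 = Nominal GDP 1995 = 53.33·862 + 17.84·499 + 8.34·858 + 12.49·515 = 68460.69.
Real GDP 1998 (at 1995 prices) = 53.33·537 + 17.84·402 + 8.34·823 + 12.49·625 = 50479.96.
Real growth = 50479.96/68460.69 − 1 = -0.2626.

-26.26%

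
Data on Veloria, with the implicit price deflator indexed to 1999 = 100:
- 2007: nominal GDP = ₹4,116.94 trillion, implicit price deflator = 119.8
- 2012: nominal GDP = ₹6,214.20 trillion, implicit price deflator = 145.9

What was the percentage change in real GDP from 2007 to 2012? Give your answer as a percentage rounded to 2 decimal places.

Deflate each year: 2007 → 4116.94/1.198 = 3436.51; 2012 → 6214.20/1.459 = 4259.22.
So real GDP changed by 4259.22/3436.51 − 1 = 0.2394, i.e. 23.94%.

23.94%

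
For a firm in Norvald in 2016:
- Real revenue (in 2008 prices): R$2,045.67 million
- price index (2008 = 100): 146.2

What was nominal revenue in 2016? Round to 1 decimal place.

R$2,990.8 million

Nominal revenue = Real × (price index/100) = 2045.67 × 1.462 = 2990.77.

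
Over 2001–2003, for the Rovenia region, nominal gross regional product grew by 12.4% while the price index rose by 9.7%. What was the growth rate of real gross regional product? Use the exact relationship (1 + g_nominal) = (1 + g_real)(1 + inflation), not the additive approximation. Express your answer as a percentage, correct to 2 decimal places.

(1 + g_nom) = (1 + g_real)(1 + π), so g_real = 1.1240 / 1.0970 − 1 = 0.02461.

2.46%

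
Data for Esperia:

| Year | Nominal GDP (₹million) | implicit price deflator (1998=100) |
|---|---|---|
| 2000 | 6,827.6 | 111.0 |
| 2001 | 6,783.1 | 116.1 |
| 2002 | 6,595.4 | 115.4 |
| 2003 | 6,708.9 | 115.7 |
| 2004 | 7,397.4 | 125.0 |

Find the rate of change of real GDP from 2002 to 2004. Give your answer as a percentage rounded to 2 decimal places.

3.55%

Real GDP 2002 = 6595.4/1.154 = 5715.25.
Real GDP 2004 = 7397.4/1.250 = 5917.92.
Change = 5917.92/5715.25 − 1 = 0.0355.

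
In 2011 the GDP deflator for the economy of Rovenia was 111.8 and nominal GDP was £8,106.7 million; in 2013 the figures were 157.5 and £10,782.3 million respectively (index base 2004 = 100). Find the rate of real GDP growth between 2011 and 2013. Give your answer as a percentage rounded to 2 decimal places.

-5.59%

Real GDP 2011 = 8106.7 / 1.118 = 7251.07.
Real GDP 2013 = 10782.3 / 1.575 = 6845.90.
Real growth = 6845.90 / 7251.07 − 1 = -0.0559.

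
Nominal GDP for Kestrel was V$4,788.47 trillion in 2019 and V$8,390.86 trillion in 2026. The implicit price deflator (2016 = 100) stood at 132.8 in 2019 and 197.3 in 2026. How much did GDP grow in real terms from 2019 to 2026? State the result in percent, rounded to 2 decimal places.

17.95%

Real GDP 2019 = 4788.47 / 1.328 = 3605.78.
Real GDP 2026 = 8390.86 / 1.973 = 4252.84.
Real growth = 4252.84 / 3605.78 − 1 = 0.1795.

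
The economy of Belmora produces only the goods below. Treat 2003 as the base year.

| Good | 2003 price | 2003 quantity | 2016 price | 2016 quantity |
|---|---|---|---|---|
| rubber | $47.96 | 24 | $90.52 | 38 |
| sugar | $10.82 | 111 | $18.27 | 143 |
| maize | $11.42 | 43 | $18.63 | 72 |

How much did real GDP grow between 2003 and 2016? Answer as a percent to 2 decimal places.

Real GDP 2003 = Nominal GDP 2003 = 47.96·24 + 10.82·111 + 11.42·43 = 2843.12.
Real GDP 2016 (at 2003 prices) = 47.96·38 + 10.82·143 + 11.42·72 = 4191.98.
Real growth = 4191.98/2843.12 − 1 = 0.4744.

47.44%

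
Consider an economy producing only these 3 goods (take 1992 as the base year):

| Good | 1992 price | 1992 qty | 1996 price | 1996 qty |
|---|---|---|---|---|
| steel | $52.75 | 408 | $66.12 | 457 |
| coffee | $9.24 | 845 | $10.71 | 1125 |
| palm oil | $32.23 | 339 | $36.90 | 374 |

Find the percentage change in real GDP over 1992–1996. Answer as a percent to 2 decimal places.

Real GDP 1992 = Nominal GDP 1992 = 52.75·408 + 9.24·845 + 32.23·339 = 40255.77.
Real GDP 1996 (at 1992 prices) = 52.75·457 + 9.24·1125 + 32.23·374 = 46555.77.
Real growth = 46555.77/40255.77 − 1 = 0.1565.

15.65%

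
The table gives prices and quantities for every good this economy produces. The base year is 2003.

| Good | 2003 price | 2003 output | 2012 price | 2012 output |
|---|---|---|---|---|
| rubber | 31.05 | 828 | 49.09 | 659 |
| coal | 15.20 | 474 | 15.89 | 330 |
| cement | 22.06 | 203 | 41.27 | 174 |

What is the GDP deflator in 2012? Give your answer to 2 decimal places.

152.73

Nominal GDP 2012 = 49.09·659 + 15.89·330 + 41.27·174 = 44774.99.
Real GDP 2012 (at 2003 prices) = 31.05·659 + 15.20·330 + 22.06·174 = 29316.39.
Deflator = Nominal/Real × 100 = 44774.99/29316.39 × 100 = 152.730.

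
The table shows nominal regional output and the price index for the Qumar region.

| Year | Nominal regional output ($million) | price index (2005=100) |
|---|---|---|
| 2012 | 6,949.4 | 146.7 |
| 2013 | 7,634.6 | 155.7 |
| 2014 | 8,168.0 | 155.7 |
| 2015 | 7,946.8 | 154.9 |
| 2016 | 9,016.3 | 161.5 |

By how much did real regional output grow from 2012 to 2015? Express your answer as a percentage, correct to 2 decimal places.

8.30%

Real regional output 2012 = 6949.4/1.467 = 4737.15.
Real regional output 2015 = 7946.8/1.549 = 5130.28.
Change = 5130.28/4737.15 − 1 = 0.0830.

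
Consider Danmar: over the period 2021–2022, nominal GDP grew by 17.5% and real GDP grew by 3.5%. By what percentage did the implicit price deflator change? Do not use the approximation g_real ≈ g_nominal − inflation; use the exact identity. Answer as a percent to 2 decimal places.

13.53%

(1 + g_nom) = (1 + g_real)(1 + π), so π = 1.1750 / 1.0350 − 1 = 0.13527.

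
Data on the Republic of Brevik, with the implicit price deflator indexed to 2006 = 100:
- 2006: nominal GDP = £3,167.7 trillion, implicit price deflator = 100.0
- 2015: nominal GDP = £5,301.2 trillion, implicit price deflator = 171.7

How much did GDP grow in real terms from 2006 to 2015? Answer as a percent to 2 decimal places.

-2.53%

Deflate each year: 2006 → 3167.7/1.000 = 3167.70; 2015 → 5301.2/1.717 = 3087.48.
So real GDP changed by 3087.48/3167.70 − 1 = -0.0253, i.e. -2.53%.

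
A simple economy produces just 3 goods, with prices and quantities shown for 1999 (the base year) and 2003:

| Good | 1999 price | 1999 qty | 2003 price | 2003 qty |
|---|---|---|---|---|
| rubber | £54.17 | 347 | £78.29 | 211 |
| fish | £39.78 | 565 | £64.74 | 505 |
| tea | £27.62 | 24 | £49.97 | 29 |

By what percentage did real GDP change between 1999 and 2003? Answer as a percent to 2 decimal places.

Real GDP 1999 = Nominal GDP 1999 = 54.17·347 + 39.78·565 + 27.62·24 = 41935.57.
Real GDP 2003 (at 1999 prices) = 54.17·211 + 39.78·505 + 27.62·29 = 32319.75.
Real growth = 32319.75/41935.57 − 1 = -0.2293.

-22.93%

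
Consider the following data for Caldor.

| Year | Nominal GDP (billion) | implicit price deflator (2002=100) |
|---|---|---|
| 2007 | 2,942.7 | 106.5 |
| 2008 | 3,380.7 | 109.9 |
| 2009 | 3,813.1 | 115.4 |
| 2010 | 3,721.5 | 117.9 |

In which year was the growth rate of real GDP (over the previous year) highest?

2008

2008: real = 3380.7/1.099 = 3076.16; growth vs 2007 (2763.10) = 11.33%.
2009: real = 3813.1/1.154 = 3304.25; growth vs 2008 (3076.16) = 7.41%.
2010: real = 3721.5/1.179 = 3156.49; growth vs 2009 (3304.25) = -4.47%.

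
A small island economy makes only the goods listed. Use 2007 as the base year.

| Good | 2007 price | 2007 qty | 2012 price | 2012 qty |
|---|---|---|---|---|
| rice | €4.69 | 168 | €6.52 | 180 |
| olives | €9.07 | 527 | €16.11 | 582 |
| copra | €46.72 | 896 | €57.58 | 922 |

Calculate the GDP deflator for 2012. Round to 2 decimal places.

129.35

Nominal GDP 2012 = 6.52·180 + 16.11·582 + 57.58·922 = 63638.38.
Real GDP 2012 (at 2007 prices) = 4.69·180 + 9.07·582 + 46.72·922 = 49198.78.
Deflator = Nominal/Real × 100 = 63638.38/49198.78 × 100 = 129.350.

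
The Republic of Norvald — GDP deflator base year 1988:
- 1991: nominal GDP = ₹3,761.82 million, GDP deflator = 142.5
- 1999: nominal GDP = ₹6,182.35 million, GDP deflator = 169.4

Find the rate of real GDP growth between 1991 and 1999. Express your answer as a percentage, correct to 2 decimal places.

38.25%

Deflate each year: 1991 → 3761.82/1.425 = 2639.87; 1999 → 6182.35/1.694 = 3649.56.
So real GDP changed by 3649.56/2639.87 − 1 = 0.3825, i.e. 38.25%.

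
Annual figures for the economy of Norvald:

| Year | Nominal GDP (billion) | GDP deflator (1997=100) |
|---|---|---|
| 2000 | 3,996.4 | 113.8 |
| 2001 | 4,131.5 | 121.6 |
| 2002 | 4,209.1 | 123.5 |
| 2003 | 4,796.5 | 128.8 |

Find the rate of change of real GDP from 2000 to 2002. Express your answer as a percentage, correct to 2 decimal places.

Real GDP 2000 = 3996.4/1.138 = 3511.78.
Real GDP 2002 = 4209.1/1.235 = 3408.18.
Change = 3408.18/3511.78 − 1 = -0.0295.

-2.95%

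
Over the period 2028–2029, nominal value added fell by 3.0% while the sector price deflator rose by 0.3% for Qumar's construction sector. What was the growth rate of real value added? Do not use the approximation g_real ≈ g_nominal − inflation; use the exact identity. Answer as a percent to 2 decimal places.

-3.29%

(1 + g_nom) = (1 + g_real)(1 + π), so g_real = 0.9700 / 1.0030 − 1 = -0.03290.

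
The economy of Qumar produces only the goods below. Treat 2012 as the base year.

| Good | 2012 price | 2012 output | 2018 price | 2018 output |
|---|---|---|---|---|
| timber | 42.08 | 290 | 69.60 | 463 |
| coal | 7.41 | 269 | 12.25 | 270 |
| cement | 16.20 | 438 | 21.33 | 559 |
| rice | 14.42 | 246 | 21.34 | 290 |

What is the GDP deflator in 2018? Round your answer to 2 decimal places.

154.50

Nominal GDP 2018 = 69.60·463 + 12.25·270 + 21.33·559 + 21.34·290 = 53644.37.
Real GDP 2018 (at 2012 prices) = 42.08·463 + 7.41·270 + 16.20·559 + 14.42·290 = 34721.34.
Deflator = Nominal/Real × 100 = 53644.37/34721.34 × 100 = 154.500.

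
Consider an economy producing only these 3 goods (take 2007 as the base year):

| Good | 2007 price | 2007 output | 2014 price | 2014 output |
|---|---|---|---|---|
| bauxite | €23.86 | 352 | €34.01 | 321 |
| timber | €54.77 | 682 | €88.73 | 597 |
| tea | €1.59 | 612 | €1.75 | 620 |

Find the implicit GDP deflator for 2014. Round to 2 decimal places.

157.16

Nominal GDP 2014 = 34.01·321 + 88.73·597 + 1.75·620 = 64974.02.
Real GDP 2014 (at 2007 prices) = 23.86·321 + 54.77·597 + 1.59·620 = 41342.55.
Deflator = Nominal/Real × 100 = 64974.02/41342.55 × 100 = 157.160.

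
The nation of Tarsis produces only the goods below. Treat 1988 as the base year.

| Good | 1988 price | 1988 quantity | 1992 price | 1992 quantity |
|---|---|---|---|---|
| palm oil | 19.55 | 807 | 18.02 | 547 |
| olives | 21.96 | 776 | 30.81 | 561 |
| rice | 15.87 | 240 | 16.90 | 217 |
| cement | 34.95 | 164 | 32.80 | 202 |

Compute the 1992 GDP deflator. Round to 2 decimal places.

Nominal GDP 1992 = 18.02·547 + 30.81·561 + 16.90·217 + 32.80·202 = 37434.25.
Real GDP 1992 (at 1988 prices) = 19.55·547 + 21.96·561 + 15.87·217 + 34.95·202 = 33517.10.
Deflator = Nominal/Real × 100 = 37434.25/33517.10 × 100 = 111.687.

111.69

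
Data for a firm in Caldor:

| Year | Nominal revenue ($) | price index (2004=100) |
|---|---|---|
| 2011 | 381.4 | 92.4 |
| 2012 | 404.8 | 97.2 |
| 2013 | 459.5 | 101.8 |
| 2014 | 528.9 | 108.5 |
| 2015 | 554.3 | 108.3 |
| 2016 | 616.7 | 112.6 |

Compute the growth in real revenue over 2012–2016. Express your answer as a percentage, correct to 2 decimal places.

31.51%

Real revenue 2012 = 404.8/0.972 = 416.46.
Real revenue 2016 = 616.7/1.126 = 547.69.
Change = 547.69/416.46 − 1 = 0.3151.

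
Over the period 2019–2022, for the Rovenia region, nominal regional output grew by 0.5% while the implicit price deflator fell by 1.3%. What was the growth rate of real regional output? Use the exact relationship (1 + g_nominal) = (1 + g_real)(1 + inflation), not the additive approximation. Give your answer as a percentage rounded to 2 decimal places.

1.82%

(1 + g_nom) = (1 + g_real)(1 + π), so g_real = 1.0050 / 0.9870 − 1 = 0.01824.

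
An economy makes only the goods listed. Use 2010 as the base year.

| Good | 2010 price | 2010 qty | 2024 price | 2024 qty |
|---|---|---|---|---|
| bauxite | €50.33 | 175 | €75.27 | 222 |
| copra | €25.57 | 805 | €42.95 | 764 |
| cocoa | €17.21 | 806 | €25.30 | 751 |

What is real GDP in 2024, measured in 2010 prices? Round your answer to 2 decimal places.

€43633.45

Real GDP 2024 = Σ (p_2010 × q_2024) = 50.33·222 + 25.57·764 + 17.21·751 = 43633.45.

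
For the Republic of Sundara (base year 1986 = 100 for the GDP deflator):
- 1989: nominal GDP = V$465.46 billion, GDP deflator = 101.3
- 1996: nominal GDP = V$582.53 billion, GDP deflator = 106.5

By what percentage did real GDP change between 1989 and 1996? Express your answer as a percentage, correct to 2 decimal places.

Deflate each year: 1989 → 465.46/1.013 = 459.49; 1996 → 582.53/1.065 = 546.98.
So real GDP changed by 546.98/459.49 − 1 = 0.1904, i.e. 19.04%.

19.04%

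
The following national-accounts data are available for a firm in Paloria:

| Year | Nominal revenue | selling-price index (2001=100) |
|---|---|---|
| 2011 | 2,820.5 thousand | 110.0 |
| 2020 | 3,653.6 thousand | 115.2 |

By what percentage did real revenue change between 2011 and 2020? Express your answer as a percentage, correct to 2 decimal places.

23.69%

Deflate each year: 2011 → 2820.5/1.100 = 2564.09; 2020 → 3653.6/1.152 = 3171.53.
So real revenue changed by 3171.53/2564.09 − 1 = 0.2369, i.e. 23.69%.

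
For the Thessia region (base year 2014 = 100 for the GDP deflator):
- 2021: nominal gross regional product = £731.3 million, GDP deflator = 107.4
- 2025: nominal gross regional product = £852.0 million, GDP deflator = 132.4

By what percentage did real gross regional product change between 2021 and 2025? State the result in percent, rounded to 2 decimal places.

Real gross regional product 2021 = 731.3 / 1.074 = 680.91.
Real gross regional product 2025 = 852.0 / 1.324 = 643.50.
Real growth = 643.50 / 680.91 − 1 = -0.0549.

-5.49%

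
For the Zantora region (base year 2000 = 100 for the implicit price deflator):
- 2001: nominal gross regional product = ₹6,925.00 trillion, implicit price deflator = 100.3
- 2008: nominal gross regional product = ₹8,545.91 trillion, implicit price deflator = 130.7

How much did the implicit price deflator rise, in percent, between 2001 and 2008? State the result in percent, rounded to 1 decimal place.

30.3%

Price-level change = 130.7 / 100.3 − 1 = 0.3031.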